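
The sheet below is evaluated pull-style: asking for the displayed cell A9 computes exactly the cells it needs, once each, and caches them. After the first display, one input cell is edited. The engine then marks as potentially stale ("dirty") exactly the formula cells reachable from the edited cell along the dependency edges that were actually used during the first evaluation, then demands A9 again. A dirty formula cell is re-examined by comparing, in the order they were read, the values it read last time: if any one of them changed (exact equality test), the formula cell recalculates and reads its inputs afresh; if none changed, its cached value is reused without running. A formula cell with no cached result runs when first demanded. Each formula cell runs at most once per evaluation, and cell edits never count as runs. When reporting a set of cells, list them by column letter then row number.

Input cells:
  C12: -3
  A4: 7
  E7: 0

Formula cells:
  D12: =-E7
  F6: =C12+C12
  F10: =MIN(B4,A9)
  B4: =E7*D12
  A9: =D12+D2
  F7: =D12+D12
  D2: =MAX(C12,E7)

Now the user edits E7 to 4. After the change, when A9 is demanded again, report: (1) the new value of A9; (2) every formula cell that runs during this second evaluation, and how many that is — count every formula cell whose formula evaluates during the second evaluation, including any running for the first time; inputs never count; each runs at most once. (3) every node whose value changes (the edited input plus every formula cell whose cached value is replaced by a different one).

First demand of the output computes:
  D2 = MAX(-3, 0) = 0
  D12 = -(0) = 0
  A9 = 0 + 0 = 0

After the edit, cleaning proceeds:
  D2: a read changed (E7 0->4) — executes, giving 4.
  D12: a read changed (E7 0->4) — executes, giving -4.
  A9: a read changed (D12 0->-4; D2 0->4) — executes, giving 0 — identical to its old value.

Demanding A9 again yields 0.
3 formula cells run: A9, D2, D12.
The nodes whose values change: D2, D12, E7.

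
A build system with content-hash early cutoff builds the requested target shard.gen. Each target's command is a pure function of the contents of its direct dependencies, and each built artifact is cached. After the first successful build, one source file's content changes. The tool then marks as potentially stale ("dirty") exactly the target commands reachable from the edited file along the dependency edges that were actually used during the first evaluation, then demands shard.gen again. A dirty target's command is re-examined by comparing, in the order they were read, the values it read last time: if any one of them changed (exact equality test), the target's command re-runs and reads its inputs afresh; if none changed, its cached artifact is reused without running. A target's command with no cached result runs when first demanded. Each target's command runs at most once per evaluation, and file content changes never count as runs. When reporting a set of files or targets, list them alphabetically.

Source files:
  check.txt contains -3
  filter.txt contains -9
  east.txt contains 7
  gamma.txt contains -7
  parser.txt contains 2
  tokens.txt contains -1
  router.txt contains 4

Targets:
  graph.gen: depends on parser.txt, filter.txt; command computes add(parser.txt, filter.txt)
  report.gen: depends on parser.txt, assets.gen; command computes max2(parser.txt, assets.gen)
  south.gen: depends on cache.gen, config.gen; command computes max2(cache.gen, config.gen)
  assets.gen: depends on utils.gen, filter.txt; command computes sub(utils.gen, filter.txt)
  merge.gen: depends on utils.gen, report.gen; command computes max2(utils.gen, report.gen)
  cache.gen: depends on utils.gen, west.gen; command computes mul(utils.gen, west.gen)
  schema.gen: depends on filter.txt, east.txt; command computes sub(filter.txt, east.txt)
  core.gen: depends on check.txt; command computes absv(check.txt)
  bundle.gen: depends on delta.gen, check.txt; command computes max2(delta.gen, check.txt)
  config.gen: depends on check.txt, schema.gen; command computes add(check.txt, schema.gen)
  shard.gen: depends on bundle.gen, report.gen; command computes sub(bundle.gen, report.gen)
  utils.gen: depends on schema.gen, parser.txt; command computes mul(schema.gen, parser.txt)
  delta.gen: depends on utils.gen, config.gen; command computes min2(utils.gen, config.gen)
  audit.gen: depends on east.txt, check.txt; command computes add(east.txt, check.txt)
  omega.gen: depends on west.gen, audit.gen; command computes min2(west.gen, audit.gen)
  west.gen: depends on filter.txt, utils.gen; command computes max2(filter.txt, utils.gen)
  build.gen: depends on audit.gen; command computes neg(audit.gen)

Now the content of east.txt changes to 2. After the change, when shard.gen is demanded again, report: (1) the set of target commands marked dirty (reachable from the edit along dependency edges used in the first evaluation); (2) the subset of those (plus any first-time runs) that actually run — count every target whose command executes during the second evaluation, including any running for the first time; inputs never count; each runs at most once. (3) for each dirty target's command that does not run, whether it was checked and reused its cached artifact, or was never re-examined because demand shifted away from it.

Marked dirty: assets.gen, bundle.gen, config.gen, delta.gen, report.gen, schema.gen, shard.gen, utils.gen.
Target commands that run: assets.gen, bundle.gen, config.gen, delta.gen, report.gen, schema.gen, utils.gen — 7 in total.
Checked but reused from cache: shard.gen.
Key observation: the cutoff stops propagation at shard.gen — its inputs' values are unchanged, so it reuses its cache.

First evaluation (everything demanded from the output):
  schema.gen = sub(-9, 7) = -16
  config.gen = add(-3, -16) = -19
  utils.gen = mul(-16, 2) = -32
  assets.gen = sub(-32, -9) = -23
  delta.gen = min2(-32, -19) = -32
  bundle.gen = max2(-32, -3) = -3
  report.gen = max2(2, -23) = 2
  shard.gen = sub(-3, 2) = -5

Propagation after the edit:
  schema.gen: runs — east.txt 7->2; result -11.
  config.gen: runs — schema.gen -16->-11; result -14.
  utils.gen: runs — schema.gen -16->-11; result -22.
  assets.gen: runs — utils.gen -32->-22; result -13.
  delta.gen: runs — utils.gen -32->-22; config.gen -19->-14; result -22.
  bundle.gen: runs — delta.gen -32->-22; result -3 (same value as before).
  report.gen: runs — assets.gen -23->-13; result 2 (same value as before).
  shard.gen: checked — values it read are unchanged (bundle.gen unchanged, report.gen unchanged); reused cached -5 without running.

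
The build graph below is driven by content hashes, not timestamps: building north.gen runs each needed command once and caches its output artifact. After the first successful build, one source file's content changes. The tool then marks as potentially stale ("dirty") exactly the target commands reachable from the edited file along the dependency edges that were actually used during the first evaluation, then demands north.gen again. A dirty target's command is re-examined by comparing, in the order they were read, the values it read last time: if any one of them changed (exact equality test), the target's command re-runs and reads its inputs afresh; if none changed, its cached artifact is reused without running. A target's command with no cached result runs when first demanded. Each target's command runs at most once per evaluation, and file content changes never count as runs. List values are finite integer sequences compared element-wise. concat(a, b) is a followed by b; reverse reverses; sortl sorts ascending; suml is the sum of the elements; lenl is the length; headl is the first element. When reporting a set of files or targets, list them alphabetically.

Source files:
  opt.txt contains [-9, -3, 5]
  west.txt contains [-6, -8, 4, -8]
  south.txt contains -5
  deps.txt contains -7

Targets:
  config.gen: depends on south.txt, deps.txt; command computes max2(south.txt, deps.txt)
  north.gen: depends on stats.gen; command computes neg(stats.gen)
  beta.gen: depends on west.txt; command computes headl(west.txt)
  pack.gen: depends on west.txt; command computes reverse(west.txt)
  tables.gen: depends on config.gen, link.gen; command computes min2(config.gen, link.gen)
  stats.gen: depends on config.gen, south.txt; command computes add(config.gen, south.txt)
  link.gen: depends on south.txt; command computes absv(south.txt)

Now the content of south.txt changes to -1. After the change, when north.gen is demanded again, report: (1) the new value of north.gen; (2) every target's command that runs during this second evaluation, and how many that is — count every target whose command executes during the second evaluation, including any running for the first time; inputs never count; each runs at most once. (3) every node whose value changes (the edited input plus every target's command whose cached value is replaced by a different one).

north.gen now evaluates to 2.
Run set: config.gen, north.gen, stats.gen (3 run).
Changed values: config.gen, north.gen, south.txt, stats.gen.

Initial pass — values computed on the first demand:
  config.gen = max2(-5, -7) = -5
  stats.gen = add(-5, -5) = -10
  north.gen = neg(-10) = 10

Second demand — change propagation:
  config.gen: re-runs because south.txt -5->-1; new result -1.
  stats.gen: re-runs because config.gen -5->-1; south.txt -5->-1; new result -2.
  north.gen: re-runs because stats.gen -10->-2; new result 2.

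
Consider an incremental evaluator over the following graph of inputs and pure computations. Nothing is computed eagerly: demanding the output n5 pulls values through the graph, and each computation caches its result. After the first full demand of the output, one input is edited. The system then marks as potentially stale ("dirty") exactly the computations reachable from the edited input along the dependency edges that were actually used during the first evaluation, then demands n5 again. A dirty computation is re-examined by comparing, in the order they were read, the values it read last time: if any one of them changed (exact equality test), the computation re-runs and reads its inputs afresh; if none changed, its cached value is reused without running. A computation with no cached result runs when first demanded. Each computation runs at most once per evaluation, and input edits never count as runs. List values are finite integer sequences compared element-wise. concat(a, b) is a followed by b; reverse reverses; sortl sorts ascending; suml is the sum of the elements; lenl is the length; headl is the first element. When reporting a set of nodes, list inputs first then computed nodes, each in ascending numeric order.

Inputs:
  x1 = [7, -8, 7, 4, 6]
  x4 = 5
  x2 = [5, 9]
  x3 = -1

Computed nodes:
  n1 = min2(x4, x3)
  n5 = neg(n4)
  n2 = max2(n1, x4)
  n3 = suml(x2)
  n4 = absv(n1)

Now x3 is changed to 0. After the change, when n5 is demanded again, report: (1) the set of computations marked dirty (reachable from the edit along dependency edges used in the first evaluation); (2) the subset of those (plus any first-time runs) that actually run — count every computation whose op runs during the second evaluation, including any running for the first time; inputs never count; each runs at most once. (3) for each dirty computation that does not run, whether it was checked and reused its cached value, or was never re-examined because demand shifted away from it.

Dirty set: n1, n4, n5.
Run set: n1, n4, n5 (3 run).
All dirty computations ended up running.

Initial pass — values computed on the first demand:
  n1 = min2(5, -1) = -1
  n4 = absv(-1) = 1
  n5 = neg(1) = -1

Second demand — change propagation:
  n1: re-runs because x3 -1->0; new result 0.
  n4: re-runs because n1 -1->0; new result 0.
  n5: re-runs because n4 1->0; new result 0.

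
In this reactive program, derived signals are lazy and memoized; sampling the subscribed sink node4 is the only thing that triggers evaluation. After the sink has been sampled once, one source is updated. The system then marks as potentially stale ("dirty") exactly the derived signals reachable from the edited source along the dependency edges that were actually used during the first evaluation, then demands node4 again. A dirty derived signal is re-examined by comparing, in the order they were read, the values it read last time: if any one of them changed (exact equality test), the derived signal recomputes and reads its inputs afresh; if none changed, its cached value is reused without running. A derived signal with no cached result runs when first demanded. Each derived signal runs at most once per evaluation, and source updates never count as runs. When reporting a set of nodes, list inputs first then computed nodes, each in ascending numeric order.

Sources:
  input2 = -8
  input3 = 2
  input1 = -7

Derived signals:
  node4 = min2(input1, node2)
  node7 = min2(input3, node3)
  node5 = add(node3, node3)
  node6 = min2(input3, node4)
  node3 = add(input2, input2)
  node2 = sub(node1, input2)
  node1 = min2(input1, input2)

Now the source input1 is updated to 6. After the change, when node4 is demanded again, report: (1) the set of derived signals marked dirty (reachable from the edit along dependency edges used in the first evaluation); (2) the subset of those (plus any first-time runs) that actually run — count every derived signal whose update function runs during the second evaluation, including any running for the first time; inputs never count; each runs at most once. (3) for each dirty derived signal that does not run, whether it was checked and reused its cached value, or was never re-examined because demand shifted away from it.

The edit dirties: node1, node2, node4.
2 derived signals run: node1, node4.
Cache hits after checking: node2.
Note where the cutoff bites: node2 is checked, finds nothing changed, and keeps its cache.

First demand of the output computes:
  node1 = min2(-7, -8) = -8
  node2 = sub(-8, -8) = 0
  node4 = min2(-7, 0) = -7

After the edit, cleaning proceeds:
  node1: a read changed (input1 -7->6) — executes, giving -8 — identical to its old value.
  node2: dirty, but its reads are unchanged (node1 unchanged, input2 unchanged); cached 0 stands.
  node4: a read changed (input1 -7->6) — executes, giving 0.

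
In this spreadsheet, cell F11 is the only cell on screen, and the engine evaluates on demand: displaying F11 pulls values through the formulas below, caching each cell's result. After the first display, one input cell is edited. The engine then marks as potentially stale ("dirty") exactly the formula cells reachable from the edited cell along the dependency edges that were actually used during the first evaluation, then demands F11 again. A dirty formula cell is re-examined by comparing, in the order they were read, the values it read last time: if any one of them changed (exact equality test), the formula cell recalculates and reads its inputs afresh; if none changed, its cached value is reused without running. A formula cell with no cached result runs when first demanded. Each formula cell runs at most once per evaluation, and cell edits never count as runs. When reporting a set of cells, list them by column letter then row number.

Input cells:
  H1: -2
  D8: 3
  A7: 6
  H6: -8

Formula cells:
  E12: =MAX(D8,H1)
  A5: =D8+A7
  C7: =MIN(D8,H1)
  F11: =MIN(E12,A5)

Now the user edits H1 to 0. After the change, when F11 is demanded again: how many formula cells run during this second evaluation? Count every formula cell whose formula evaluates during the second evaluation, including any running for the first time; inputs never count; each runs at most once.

Initial pass — values computed on the first demand:
  A5 = 3 + 6 = 9
  E12 = MAX(3, -2) = 3
  F11 = MIN(3, 9) = 3

Second demand — change propagation:
  E12: re-runs because H1 -2->0; new result 3 (unchanged).
  F11: re-examined; everything it read last time is the same (E12 unchanged, A5 unchanged) — cache 3 kept, no run.

The important point: E12 recomputes to an identical value, and the output ends up unchanged.

Run set: E12 (1 run).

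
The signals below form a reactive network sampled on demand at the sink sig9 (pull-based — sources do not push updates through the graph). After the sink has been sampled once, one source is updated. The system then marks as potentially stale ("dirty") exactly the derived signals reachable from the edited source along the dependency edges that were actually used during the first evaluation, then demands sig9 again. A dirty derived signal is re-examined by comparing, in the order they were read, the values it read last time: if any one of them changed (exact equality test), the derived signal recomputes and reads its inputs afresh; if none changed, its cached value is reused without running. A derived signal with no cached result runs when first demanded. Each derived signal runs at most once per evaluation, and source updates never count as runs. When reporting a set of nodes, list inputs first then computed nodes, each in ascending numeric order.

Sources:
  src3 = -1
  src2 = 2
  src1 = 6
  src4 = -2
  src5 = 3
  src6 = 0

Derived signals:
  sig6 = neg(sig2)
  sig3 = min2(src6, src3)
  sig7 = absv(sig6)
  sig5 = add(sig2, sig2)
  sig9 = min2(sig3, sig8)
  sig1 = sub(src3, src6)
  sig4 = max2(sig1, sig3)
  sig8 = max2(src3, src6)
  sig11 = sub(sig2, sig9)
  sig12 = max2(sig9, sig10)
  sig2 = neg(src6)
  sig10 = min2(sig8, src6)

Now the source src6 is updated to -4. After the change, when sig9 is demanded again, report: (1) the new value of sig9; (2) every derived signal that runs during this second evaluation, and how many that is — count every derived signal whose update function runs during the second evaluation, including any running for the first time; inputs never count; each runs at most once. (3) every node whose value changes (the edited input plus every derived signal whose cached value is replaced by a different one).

Initial pass — values computed on the first demand:
  sig3 = min2(0, -1) = -1
  sig8 = max2(-1, 0) = 0
  sig9 = min2(-1, 0) = -1

Second demand — change propagation:
  sig3: re-runs because src6 0->-4; new result -4.
  sig8: re-runs because src6 0->-4; new result -1.
  sig9: re-runs because sig3 -1->-4; sig8 0->-1; new result -4.

sig9 now evaluates to -4.
Run set: sig3, sig8, sig9 (3 run).
Changed values: src6, sig3, sig8, sig9.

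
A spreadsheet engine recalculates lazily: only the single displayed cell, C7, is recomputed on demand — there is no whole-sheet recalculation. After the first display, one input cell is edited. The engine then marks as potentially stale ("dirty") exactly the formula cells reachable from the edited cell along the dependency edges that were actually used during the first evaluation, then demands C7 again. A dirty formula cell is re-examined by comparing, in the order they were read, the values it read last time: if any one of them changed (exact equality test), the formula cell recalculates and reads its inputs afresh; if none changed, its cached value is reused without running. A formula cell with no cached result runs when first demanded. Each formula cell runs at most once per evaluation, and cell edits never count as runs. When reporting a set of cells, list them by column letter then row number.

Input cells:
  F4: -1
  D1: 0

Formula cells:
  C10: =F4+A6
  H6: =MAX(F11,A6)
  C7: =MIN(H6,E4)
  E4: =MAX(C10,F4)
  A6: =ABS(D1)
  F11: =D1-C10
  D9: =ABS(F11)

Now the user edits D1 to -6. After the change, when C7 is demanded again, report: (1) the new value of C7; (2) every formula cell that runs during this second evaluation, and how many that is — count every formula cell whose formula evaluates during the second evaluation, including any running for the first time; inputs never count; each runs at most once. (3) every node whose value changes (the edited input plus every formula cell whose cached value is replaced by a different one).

New value of C7: 5.
Formula cells that run: A6, C7, C10, E4, F11, H6 — 6 in total.
Values that change: A6, C7, C10, D1, E4, F11, H6.

First evaluation (everything demanded from the output):
  A6 = ABS(0) = 0
  C10 = -1 + 0 = -1
  E4 = MAX(-1, -1) = -1
  F11 = 0 - -1 = 1
  H6 = MAX(1, 0) = 1
  C7 = MIN(1, -1) = -1

Propagation after the edit:
  A6: runs — D1 0->-6; result 6.
  C10: runs — A6 0->6; result 5.
  E4: runs — C10 -1->5; result 5.
  F11: runs — D1 0->-6; C10 -1->5; result -11.
  H6: runs — F11 1->-11; A6 0->6; result 6.
  C7: runs — H6 1->6; E4 -1->5; result 5.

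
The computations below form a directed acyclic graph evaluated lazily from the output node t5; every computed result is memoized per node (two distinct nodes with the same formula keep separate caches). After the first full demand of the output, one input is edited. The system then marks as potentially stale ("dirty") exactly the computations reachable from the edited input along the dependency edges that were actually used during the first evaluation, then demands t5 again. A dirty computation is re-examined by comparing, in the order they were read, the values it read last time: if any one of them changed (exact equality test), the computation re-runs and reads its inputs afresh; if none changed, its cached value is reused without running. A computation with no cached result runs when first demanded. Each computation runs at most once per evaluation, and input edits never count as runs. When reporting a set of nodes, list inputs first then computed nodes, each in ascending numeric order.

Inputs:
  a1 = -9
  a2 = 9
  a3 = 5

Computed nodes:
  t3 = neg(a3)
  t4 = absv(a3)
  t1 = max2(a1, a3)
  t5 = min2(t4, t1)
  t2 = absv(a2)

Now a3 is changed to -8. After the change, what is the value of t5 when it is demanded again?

Demanding t5 again yields -8.

First demand of the output computes:
  t1 = max2(-9, 5) = 5
  t4 = absv(5) = 5
  t5 = min2(5, 5) = 5

After the edit, cleaning proceeds:
  t1: a read changed (a3 5->-8) — executes, giving -8.
  t4: a read changed (a3 5->-8) — executes, giving 8.
  t5: a read changed (t4 5->8; t1 5->-8) — executes, giving -8.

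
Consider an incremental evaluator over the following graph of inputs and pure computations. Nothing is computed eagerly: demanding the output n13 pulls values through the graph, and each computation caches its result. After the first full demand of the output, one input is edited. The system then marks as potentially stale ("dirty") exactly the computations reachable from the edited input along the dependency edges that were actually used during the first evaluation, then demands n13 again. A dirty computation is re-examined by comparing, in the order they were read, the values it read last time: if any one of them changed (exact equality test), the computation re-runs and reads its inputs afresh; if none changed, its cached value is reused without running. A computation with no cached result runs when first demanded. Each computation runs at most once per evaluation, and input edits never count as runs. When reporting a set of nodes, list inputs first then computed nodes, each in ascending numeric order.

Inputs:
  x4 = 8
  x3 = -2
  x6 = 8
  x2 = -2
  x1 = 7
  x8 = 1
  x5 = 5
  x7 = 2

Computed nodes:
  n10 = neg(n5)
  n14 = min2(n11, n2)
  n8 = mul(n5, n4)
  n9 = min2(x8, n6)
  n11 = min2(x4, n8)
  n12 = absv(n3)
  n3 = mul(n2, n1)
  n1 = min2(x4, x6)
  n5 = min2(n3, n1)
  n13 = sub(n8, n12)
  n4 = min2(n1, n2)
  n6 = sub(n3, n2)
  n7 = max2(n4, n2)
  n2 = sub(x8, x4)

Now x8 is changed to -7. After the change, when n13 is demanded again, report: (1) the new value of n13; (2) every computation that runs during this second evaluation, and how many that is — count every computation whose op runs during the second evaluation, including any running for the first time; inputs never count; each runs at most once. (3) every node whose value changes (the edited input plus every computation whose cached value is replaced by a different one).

Initial pass — values computed on the first demand:
  n1 = min2(8, 8) = 8
  n2 = sub(1, 8) = -7
  n3 = mul(-7, 8) = -56
  n4 = min2(8, -7) = -7
  n5 = min2(-56, 8) = -56
  n8 = mul(-56, -7) = 392
  n12 = absv(-56) = 56
  n13 = sub(392, 56) = 336

Second demand — change propagation:
  n2: re-runs because x8 1->-7; new result -15.
  n3: re-runs because n2 -7->-15; new result -120.
  n4: re-runs because n2 -7->-15; new result -15.
  n5: re-runs because n3 -56->-120; new result -120.
  n8: re-runs because n5 -56->-120; n4 -7->-15; new result 1800.
  n12: re-runs because n3 -56->-120; new result 120.
  n13: re-runs because n8 392->1800; n12 56->120; new result 1680.

n13 now evaluates to 1680.
Run set: n2, n3, n4, n5, n8, n12, n13 (7 run).
Changed values: x8, n2, n3, n4, n5, n8, n12, n13.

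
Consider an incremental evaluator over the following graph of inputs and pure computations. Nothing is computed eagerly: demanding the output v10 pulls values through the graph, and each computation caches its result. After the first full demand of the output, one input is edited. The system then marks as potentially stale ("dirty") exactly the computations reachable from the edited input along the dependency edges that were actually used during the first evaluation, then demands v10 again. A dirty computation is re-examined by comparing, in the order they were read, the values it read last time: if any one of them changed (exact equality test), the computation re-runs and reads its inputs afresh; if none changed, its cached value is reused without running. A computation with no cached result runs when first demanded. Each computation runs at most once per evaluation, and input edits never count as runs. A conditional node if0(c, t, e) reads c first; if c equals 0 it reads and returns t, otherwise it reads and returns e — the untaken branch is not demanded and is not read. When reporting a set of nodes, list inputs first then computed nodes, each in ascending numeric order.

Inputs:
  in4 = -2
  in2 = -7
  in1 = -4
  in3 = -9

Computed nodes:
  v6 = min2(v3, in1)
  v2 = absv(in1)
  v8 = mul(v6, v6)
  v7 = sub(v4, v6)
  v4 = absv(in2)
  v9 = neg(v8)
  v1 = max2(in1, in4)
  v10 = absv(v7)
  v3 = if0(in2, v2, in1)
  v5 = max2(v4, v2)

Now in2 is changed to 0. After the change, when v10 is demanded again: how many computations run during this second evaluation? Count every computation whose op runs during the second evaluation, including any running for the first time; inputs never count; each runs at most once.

Initial pass — values computed on the first demand:
  v3 = if0(in2=-7 -> else branch in1) = -4
  v4 = absv(-7) = 7
  v6 = min2(-4, -4) = -4
  v7 = sub(7, -4) = 11
  v10 = absv(11) = 11

Second demand — change propagation:
  v2: newly demanded (no cache) — executes and yields 4.
  v3: re-runs because in2 -7->0; new result 4.
  v4: re-runs because in2 -7->0; new result 0.
  v6: re-runs because v3 -4->4; new result -4 (unchanged).
  v7: re-runs because v4 7->0; new result 4.
  v10: re-runs because v7 11->4; new result 4.

The important point: the flipped condition pulls in fresh nodes; v2 runs for the first time.

Run set: v2, v3, v4, v6, v7, v10 (6 run).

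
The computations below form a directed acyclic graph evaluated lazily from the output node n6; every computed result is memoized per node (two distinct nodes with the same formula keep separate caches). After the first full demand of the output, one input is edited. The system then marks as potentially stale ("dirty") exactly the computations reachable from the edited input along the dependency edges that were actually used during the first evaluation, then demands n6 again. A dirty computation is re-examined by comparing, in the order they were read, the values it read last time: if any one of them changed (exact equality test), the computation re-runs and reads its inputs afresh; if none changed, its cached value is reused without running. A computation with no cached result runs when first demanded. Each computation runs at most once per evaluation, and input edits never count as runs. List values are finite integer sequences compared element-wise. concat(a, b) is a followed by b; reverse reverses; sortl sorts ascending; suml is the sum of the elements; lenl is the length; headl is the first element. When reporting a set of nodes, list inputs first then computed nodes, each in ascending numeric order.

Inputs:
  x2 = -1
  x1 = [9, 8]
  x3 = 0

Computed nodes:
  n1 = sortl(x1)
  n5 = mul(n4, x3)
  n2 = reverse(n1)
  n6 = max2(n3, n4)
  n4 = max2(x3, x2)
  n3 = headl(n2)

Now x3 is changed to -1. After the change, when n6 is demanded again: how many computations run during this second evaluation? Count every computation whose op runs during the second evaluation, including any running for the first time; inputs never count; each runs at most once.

2 computations run: n4, n6.

First demand of the output computes:
  n1 = sortl([9, 8]) = [8, 9]
  n2 = reverse([8, 9]) = [9, 8]
  n3 = headl([9, 8]) = 9
  n4 = max2(0, -1) = 0
  n6 = max2(9, 0) = 9

After the edit, cleaning proceeds:
  n4: a read changed (x3 0->-1) — executes, giving -1.
  n6: a read changed (n4 0->-1) — executes, giving 9 — identical to its old value.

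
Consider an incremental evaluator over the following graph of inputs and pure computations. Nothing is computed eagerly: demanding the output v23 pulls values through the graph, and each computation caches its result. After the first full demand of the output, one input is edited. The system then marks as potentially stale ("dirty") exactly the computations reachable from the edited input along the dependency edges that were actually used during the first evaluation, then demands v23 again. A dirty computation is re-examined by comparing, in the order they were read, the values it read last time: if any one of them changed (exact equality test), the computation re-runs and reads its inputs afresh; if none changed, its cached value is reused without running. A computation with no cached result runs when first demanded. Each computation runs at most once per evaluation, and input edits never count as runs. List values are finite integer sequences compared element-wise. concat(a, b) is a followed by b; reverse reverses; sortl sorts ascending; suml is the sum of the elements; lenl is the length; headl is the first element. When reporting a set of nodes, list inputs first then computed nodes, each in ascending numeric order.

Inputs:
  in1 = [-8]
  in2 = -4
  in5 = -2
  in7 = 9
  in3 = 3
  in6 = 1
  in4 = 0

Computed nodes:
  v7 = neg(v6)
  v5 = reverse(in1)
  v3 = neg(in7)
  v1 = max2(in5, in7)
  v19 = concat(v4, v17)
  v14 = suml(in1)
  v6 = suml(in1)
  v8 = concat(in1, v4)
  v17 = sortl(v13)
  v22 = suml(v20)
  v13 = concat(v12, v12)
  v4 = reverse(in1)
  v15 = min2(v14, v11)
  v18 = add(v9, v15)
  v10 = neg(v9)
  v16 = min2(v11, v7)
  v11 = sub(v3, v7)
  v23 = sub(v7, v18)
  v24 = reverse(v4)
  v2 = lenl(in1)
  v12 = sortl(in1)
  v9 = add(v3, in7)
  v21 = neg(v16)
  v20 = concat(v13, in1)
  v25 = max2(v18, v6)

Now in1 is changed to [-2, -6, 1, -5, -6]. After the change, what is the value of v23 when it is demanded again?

v23 now evaluates to 45.

Initial pass — values computed on the first demand:
  v3 = neg(9) = -9
  v6 = suml([-8]) = -8
  v7 = neg(-8) = 8
  v9 = add(-9, 9) = 0
  v11 = sub(-9, 8) = -17
  v14 = suml([-8]) = -8
  v15 = min2(-8, -17) = -17
  v18 = add(0, -17) = -17
  v23 = sub(8, -17) = 25

Second demand — change propagation:
  v6: re-runs because in1 [-8]->[-2, -6, 1, -5, -6]; new result -18.
  v7: re-runs because v6 -8->-18; new result 18.
  v11: re-runs because v7 8->18; new result -27.
  v14: re-runs because in1 [-8]->[-2, -6, 1, -5, -6]; new result -18.
  v15: re-runs because v14 -8->-18; v11 -17->-27; new result -27.
  v18: re-runs because v15 -17->-27; new result -27.
  v23: re-runs because v7 8->18; v18 -17->-27; new result 45.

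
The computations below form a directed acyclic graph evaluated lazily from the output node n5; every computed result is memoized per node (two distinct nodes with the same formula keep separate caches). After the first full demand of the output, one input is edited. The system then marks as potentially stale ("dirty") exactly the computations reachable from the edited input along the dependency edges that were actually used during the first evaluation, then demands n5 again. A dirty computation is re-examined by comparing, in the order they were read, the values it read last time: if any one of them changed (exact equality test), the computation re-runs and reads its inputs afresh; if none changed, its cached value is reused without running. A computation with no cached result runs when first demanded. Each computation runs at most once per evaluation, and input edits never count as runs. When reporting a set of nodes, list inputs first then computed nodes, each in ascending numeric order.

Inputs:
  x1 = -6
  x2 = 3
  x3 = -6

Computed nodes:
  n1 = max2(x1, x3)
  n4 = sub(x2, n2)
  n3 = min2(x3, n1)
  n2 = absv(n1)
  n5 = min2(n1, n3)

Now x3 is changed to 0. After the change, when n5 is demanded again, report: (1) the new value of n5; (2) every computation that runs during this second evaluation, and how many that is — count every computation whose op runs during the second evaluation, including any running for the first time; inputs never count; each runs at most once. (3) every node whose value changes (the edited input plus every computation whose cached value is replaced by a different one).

First demand of the output computes:
  n1 = max2(-6, -6) = -6
  n3 = min2(-6, -6) = -6
  n5 = min2(-6, -6) = -6

After the edit, cleaning proceeds:
  n1: a read changed (x3 -6->0) — executes, giving 0.
  n3: a read changed (x3 -6->0; n1 -6->0) — executes, giving 0.
  n5: a read changed (n1 -6->0; n3 -6->0) — executes, giving 0.

Demanding n5 again yields 0.
3 computations run: n1, n3, n5.
The nodes whose values change: x3, n1, n3, n5.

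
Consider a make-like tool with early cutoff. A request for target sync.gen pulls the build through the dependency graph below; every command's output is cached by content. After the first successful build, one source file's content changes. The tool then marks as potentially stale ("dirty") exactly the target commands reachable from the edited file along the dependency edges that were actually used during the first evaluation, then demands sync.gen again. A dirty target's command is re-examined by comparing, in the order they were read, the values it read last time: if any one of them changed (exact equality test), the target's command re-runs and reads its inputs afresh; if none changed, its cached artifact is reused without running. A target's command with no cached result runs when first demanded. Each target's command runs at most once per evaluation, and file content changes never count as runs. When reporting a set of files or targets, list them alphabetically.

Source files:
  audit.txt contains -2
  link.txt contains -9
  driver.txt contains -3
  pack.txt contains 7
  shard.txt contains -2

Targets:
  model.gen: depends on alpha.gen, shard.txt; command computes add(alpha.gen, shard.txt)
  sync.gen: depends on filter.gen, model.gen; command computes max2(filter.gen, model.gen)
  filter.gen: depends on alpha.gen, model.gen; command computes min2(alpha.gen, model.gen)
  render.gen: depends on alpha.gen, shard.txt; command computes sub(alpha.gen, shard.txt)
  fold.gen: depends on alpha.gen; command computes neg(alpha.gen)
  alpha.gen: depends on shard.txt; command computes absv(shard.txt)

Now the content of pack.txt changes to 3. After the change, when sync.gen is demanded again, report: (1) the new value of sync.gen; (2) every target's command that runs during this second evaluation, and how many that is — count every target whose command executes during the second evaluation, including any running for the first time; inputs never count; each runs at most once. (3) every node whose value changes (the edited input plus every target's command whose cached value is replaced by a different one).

First demand of the output computes:
  alpha.gen = absv(-2) = 2
  model.gen = add(2, -2) = 0
  filter.gen = min2(2, 0) = 0
  sync.gen = max2(0, 0) = 0

After the edit, cleaning proceeds:
  no node depends on pack.txt at all; the second demand re-runs nothing.

Note the shortcut — nothing in the graph depends on pack.txt at all, so no recomputation happens.

Demanding sync.gen again yields 0.
0 target commands run: none.
The nodes whose values change: pack.txt.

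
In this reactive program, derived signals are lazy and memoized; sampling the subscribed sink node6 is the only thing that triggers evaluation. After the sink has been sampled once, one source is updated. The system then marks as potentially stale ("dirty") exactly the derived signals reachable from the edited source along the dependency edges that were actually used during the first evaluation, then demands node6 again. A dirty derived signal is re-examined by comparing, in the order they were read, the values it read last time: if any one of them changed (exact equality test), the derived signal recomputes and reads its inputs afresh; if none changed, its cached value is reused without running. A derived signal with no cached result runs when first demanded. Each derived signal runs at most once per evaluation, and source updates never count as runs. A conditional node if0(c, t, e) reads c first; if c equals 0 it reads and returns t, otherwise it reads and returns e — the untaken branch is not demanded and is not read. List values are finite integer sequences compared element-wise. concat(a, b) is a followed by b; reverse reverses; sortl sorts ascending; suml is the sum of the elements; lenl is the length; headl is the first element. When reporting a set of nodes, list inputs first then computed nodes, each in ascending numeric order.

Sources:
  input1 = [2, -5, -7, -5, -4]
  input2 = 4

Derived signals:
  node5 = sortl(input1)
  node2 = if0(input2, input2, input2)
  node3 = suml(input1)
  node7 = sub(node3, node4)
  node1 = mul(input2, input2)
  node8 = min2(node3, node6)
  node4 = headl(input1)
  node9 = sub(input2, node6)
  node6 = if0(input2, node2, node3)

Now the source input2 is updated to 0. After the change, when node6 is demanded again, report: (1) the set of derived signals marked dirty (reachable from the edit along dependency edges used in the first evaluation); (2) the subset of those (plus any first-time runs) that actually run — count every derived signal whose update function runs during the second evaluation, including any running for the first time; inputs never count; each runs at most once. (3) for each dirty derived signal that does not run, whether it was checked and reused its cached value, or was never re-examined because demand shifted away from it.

First demand of the output computes:
  node3 = suml([2, -5, -7, -5, -4]) = -19
  node6 = if0(input2=4 -> else branch node3) = -19

After the edit, cleaning proceeds:
  node2: had never run; runs now, result 0.
  node6: a read changed (input2 4->0) — executes, giving 0.

Note the branch switch — node2 had no cache and runs now for the first time.

The edit dirties: node6.
2 derived signals run: node2, node6.
No dirty derived signal escaped a run.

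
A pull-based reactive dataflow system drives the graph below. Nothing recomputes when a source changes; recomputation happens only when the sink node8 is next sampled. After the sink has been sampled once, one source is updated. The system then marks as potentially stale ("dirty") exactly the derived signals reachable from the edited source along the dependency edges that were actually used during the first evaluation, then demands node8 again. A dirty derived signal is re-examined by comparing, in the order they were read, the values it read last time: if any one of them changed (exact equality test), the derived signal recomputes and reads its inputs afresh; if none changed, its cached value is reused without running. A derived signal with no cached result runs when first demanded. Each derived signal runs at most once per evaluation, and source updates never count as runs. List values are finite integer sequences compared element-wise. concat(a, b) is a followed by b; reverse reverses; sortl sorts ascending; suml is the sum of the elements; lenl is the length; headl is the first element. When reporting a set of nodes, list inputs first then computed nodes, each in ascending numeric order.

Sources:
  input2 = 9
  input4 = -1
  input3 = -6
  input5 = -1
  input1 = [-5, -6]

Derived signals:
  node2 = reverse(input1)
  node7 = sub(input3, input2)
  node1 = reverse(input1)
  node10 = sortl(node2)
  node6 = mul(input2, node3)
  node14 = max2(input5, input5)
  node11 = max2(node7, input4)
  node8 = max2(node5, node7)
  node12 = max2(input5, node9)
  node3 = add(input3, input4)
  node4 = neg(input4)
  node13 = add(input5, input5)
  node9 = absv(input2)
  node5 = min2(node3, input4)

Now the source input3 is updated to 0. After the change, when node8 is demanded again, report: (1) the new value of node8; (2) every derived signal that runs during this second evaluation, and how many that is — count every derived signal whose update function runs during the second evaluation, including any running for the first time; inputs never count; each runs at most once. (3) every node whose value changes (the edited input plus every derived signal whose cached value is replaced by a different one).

New value of node8: -1.
Derived signals that run: node3, node5, node7, node8 — 4 in total.
Values that change: input3, node3, node5, node7, node8.

First evaluation (everything demanded from the output):
  node3 = add(-6, -1) = -7
  node5 = min2(-7, -1) = -7
  node7 = sub(-6, 9) = -15
  node8 = max2(-7, -15) = -7

Propagation after the edit:
  node3: runs — input3 -6->0; result -1.
  node5: runs — node3 -7->-1; result -1.
  node7: runs — input3 -6->0; result -9.
  node8: runs — node5 -7->-1; node7 -15->-9; result -1.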